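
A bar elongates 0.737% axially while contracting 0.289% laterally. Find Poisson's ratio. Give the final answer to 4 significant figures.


nu = -epsilon_lat / epsilon_axial
Lateral strain is contraction (negative), so using magnitudes:
nu = 0.289 / 0.737
nu = 0.3921


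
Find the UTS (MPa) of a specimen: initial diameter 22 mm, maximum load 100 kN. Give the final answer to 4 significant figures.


A0 = pi*(d/2)^2 = pi*(22/2)^2 = 380.133 mm^2
UTS = F_max / A0 = 100*1000 / 380.133
UTS = 263.1 MPa


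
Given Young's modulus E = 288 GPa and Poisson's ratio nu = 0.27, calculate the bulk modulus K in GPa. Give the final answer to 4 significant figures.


K = E / (3*(1-2*nu))
K = 288 / (3*(1-2*0.27))
K = 208.7 GPa


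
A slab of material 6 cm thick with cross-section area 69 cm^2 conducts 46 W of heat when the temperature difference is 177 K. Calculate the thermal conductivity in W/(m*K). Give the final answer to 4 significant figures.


k = Q*L / (A*dT)
L = 0.06 m, A = 6.9e-03 m^2
k = 46 * 0.06 / (6.9e-03 * 177)
k = 2.26 W/(m*K)


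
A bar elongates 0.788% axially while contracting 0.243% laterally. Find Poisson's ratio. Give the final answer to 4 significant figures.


nu = -epsilon_lat / epsilon_axial
Lateral strain is contraction (negative), so using magnitudes:
nu = 0.243 / 0.788
nu = 0.3084


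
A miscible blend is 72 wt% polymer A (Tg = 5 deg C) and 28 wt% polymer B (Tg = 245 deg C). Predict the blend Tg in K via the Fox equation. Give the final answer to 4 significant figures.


1/Tg = w1/Tg1 + w2/Tg2 (in Kelvin)
Tg1 = 278.15 K, Tg2 = 518.15 K
1/Tg = 0.72/278.15 + 0.28/518.15
Tg = 319.6 K


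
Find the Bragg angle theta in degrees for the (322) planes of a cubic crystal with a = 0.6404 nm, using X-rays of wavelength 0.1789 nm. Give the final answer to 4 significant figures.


d = a / sqrt(h^2+k^2+l^2)
d = 0.6404 / sqrt(17) = 0.15532 nm
lambda = 2*d*sin(theta)  =>  sin(theta) = lambda / (2*d)
sin(theta) = 0.1789 / (2 * 0.15532) = 0.575908
theta = 35.16 deg


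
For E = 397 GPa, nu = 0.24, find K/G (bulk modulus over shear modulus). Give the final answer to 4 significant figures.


G = E / (2*(1+nu))
G = 397 / (2*(1+0.24)) = 160.081 GPa
K = E / (3*(1-2*nu))
K = 397 / (3*(1-2*0.24)) = 254.487 GPa
K/G = 254.487 / 160.081 = 1.59


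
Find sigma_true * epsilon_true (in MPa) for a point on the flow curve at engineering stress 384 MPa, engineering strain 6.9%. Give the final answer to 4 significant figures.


sigma_true = sigma_eng * (1 + epsilon_eng)
sigma_true = 384 * (1 + 0.069) = 410.496 MPa
epsilon_true = ln(1 + epsilon_eng)
epsilon_true = ln(1 + 0.069) = 0.0667236
sigma_true * epsilon_true = 410.496 * 0.0667236 = 27.39 MPa


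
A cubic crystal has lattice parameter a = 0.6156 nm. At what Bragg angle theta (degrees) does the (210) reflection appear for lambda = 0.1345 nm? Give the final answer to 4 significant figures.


d = a / sqrt(h^2+k^2+l^2)
d = 0.6156 / sqrt(5) = 0.275305 nm
lambda = 2*d*sin(theta)  =>  sin(theta) = lambda / (2*d)
sin(theta) = 0.1345 / (2 * 0.275305) = 0.244275
theta = 14.14 deg


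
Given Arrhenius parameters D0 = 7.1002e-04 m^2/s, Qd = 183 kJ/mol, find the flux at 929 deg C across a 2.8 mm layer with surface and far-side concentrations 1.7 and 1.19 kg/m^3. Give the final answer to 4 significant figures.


Step 1: D = D0 * exp(-Qd/(R*T))
T = 929 + 273.15 = 1202.15 K
D = 7.1002e-04 * exp(-183e3 / (8.314 * 1202.15)) = 7.93318e-12 m^2/s
Step 2: J = D * (C1 - C2) / dx
J = 7.93318e-12 * (1.7 - 1.19) / 2.8e-03
J = 1.445e-09 kg/(m^2*s)


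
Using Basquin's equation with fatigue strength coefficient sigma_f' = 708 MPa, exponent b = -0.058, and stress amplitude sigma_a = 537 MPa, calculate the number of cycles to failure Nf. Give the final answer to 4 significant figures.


sigma_a = sigma_f' * (2*Nf)^b
2*Nf = (sigma_a / sigma_f')^(1/b)
2*Nf = (537 / 708)^(1/-0.058)
2*Nf = 117.485
Nf = 58.74 cycles


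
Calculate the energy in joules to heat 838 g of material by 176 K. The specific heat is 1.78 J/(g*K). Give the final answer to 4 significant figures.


Q = m * cp * dT
Q = 838 * 1.78 * 176
Q = 262500 J


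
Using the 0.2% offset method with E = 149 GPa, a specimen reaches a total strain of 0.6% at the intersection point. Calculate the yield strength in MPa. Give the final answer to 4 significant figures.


Offset strain = 0.002
Elastic strain at yield = total_strain - offset = 6e-03 - 0.002 = 4e-03
sigma_y = E * elastic_strain = 149000 * 4e-03
sigma_y = 596 MPa


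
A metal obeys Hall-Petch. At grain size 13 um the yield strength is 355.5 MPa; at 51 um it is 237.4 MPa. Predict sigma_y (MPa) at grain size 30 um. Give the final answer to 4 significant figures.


sigma_y = sigma0 + k / sqrt(d)
1/sqrt(d1) = 1/sqrt(1.3e-05) = 277.35;  1/sqrt(d2) = 140.028
k = (sigma1 - sigma2) / (1/sqrt(d1) - 1/sqrt(d2)) = (355.5 - 237.4) / (277.35 - 140.028) = 0.860022 MPa*m^0.5
sigma0 = sigma1 - k/sqrt(d1) = 355.5 - 0.860022*277.35 = 116.973 MPa
sigma_y(d3) = 116.973 + 0.860022 / sqrt(3e-05) = 274 MPa


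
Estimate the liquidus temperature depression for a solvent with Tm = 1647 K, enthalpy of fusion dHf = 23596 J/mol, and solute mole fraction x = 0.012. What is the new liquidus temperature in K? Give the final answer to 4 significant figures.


dT = R*Tm^2*x / dHf
dT = 8.314 * 1647^2 * 0.012 / 23596
dT = 11.4694 K
T_new = 1647 - 11.4694 = 1636 K


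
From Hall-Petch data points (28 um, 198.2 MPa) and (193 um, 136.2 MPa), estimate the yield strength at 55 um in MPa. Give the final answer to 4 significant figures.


sigma_y = sigma0 + k / sqrt(d)
1/sqrt(d1) = 1/sqrt(2.8e-05) = 188.982;  1/sqrt(d2) = 71.9816
k = (sigma1 - sigma2) / (1/sqrt(d1) - 1/sqrt(d2)) = (198.2 - 136.2) / (188.982 - 71.9816) = 0.529912 MPa*m^0.5
sigma0 = sigma1 - k/sqrt(d1) = 198.2 - 0.529912*188.982 = 98.0561 MPa
sigma_y(d3) = 98.0561 + 0.529912 / sqrt(5.5e-05) = 169.5 MPa


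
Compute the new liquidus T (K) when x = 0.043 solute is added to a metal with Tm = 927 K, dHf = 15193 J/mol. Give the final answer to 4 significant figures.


dT = R*Tm^2*x / dHf
dT = 8.314 * 927^2 * 0.043 / 15193
dT = 20.2206 K
T_new = 927 - 20.2206 = 906.8 K


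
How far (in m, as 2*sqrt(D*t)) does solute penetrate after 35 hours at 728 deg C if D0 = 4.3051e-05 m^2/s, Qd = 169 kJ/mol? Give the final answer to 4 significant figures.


Step 1: D = D0 * exp(-Qd/(R*T))
T = 1001.15 K
D = 4.3051e-05 * exp(-169e3 / (8.314 * 1001.15)) = 6.54863e-14 m^2/s
Step 2: L = 2*sqrt(D*t)
t = 35 h = 126000 s
L = 2*sqrt(6.54863e-14 * 126000) = 1.817e-04 m


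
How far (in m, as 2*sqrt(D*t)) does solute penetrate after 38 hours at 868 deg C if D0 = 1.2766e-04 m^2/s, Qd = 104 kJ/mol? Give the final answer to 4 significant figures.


Step 1: D = D0 * exp(-Qd/(R*T))
T = 1141.15 K
D = 1.2766e-04 * exp(-104e3 / (8.314 * 1141.15)) = 2.21523e-09 m^2/s
Step 2: L = 2*sqrt(D*t)
t = 38 h = 136800 s
L = 2*sqrt(2.21523e-09 * 136800) = 0.03482 m


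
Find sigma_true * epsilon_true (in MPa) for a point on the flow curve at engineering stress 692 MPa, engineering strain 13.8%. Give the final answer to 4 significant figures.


sigma_true = sigma_eng * (1 + epsilon_eng)
sigma_true = 692 * (1 + 0.138) = 787.496 MPa
epsilon_true = ln(1 + epsilon_eng)
epsilon_true = ln(1 + 0.138) = 0.129272
sigma_true * epsilon_true = 787.496 * 0.129272 = 101.8 MPa


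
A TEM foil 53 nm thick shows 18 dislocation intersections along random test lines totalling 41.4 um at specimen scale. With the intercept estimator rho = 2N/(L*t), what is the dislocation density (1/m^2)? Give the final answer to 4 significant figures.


rho = 2N / (L * t)
L = 41.4 um = 4.14e-05 m, t = 53 nm = 5.3e-08 m
rho = 2 * 18 / (4.14e-05 * 5.3e-08)
rho = 1.641e+13 1/m^2


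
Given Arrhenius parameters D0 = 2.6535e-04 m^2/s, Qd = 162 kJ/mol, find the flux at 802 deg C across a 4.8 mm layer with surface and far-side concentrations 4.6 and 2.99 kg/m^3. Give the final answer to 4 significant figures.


Step 1: D = D0 * exp(-Qd/(R*T))
T = 802 + 273.15 = 1075.15 K
D = 2.6535e-04 * exp(-162e3 / (8.314 * 1075.15)) = 3.57268e-12 m^2/s
Step 2: J = D * (C1 - C2) / dx
J = 3.57268e-12 * (4.6 - 2.99) / 4.8e-03
J = 1.198e-09 kg/(m^2*s)


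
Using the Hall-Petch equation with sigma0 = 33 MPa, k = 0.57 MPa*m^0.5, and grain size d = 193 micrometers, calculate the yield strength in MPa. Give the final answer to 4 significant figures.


sigma_y = sigma0 + k / sqrt(d)
d = 193 um = 1.93e-04 m
sigma_y = 33 + 0.57 / sqrt(1.93e-04)
sigma_y = 74.03 MPa


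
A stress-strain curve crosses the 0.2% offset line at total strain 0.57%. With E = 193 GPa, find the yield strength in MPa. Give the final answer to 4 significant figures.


Offset strain = 0.002
Elastic strain at yield = total_strain - offset = 5.7e-03 - 0.002 = 3.7e-03
sigma_y = E * elastic_strain = 193000 * 3.7e-03
sigma_y = 714.1 MPa


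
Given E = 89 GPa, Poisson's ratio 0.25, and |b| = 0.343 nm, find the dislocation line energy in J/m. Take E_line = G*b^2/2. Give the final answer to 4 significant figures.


Step 1: G = E / (2*(1+nu))
G = 89 / (2*(1+0.25)) = 35.6 GPa = 3.56e+10 Pa
Step 2: E_line = G*b^2/2
b = 0.343 nm = 3.43e-10 m
E_line = 0.5 * 3.56e+10 * (3.43e-10)^2 = 2.094e-09 J/m


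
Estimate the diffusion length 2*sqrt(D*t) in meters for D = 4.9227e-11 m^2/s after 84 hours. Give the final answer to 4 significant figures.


t = 84 hr = 302400 s
Diffusion length = 2*sqrt(D*t)
= 2*sqrt(4.9227e-11 * 302400)
= 7.717e-03 m


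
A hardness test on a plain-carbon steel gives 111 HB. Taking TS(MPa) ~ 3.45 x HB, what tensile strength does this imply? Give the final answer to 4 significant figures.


TS (MPa) = 3.45 * HB
TS = 3.45 * 111
TS = 383 MPa


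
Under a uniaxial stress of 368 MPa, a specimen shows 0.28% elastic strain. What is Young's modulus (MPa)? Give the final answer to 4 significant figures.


E = sigma / epsilon
epsilon = 0.28% = 2.8e-03
E = 368 / 2.8e-03
E = 131400 MPa


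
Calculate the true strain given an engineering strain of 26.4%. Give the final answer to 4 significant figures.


epsilon_true = ln(1 + epsilon_eng)
epsilon_true = ln(1 + 0.264)
epsilon_true = 0.2343


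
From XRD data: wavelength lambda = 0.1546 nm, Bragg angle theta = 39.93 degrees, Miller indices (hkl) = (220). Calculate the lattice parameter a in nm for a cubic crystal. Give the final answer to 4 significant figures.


d = lambda / (2*sin(theta))
d = 0.1546 / (2*sin(39.93 deg))
d = 0.120433 nm
a = d * sqrt(h^2+k^2+l^2) = 0.120433 * sqrt(8)
a = 0.3406 nm


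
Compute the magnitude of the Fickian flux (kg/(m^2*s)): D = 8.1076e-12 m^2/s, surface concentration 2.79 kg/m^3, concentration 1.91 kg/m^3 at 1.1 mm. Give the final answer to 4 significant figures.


J = -D * (dC/dx) = D * (C1 - C2) / dx
J = 8.1076e-12 * (2.79 - 1.91) / 1.1e-03
J = 6.486e-09 kg/(m^2*s)


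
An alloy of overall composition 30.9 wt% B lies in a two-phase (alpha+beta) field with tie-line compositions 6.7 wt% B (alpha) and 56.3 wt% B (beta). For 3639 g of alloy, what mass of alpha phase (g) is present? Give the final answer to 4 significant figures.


f_alpha = (C_beta - C0) / (C_beta - C_alpha)
f_alpha = (56.3 - 30.9) / (56.3 - 6.7) = 0.512097
m_alpha = f_alpha * m_total = 0.512097 * 3639 = 1864 g


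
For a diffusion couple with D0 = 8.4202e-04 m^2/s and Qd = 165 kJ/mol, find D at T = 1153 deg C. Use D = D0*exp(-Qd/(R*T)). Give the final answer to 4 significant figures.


D = D0 * exp(-Qd / (R*T))
T = 1426.15 K
D = 8.4202e-04 * exp(-165e3 / (8.314 * 1426.15))
D = 7.617e-10 m^2/s


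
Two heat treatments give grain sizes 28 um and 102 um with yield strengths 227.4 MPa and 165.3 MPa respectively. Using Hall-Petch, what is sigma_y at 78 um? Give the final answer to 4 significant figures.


sigma_y = sigma0 + k / sqrt(d)
1/sqrt(d1) = 1/sqrt(2.8e-05) = 188.982;  1/sqrt(d2) = 99.0148
k = (sigma1 - sigma2) / (1/sqrt(d1) - 1/sqrt(d2)) = (227.4 - 165.3) / (188.982 - 99.0148) = 0.690249 MPa*m^0.5
sigma0 = sigma1 - k/sqrt(d1) = 227.4 - 0.690249*188.982 = 96.9551 MPa
sigma_y(d3) = 96.9551 + 0.690249 / sqrt(7.8e-05) = 175.1 MPa


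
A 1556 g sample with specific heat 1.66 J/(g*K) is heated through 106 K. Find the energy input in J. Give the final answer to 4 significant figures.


Q = m * cp * dT
Q = 1556 * 1.66 * 106
Q = 273800 J


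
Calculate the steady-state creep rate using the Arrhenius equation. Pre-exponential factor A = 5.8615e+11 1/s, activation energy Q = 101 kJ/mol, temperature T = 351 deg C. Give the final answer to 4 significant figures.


rate = A * exp(-Q / (R*T))
T = 351 + 273.15 = 624.15 K
rate = 5.8615e+11 * exp(-101e3 / (8.314 * 624.15))
rate = 2066 1/s


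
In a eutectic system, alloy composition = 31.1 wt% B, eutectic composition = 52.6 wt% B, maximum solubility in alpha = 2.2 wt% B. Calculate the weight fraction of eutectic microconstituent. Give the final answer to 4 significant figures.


f_primary = (C_e - C0) / (C_e - C_alpha_max)
f_primary = (52.6 - 31.1) / (52.6 - 2.2)
f_primary = 0.426587
f_eutectic = 1 - 0.426587 = 0.5734


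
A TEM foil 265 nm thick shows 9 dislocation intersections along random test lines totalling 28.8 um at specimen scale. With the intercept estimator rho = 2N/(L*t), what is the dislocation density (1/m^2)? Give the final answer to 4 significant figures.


rho = 2N / (L * t)
L = 28.8 um = 2.88e-05 m, t = 265 nm = 2.65e-07 m
rho = 2 * 9 / (2.88e-05 * 2.65e-07)
rho = 2.358e+12 1/m^2


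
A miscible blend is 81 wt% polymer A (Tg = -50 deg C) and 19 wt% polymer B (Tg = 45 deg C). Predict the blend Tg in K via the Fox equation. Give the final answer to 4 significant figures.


1/Tg = w1/Tg1 + w2/Tg2 (in Kelvin)
Tg1 = 223.15 K, Tg2 = 318.15 K
1/Tg = 0.81/223.15 + 0.19/318.15
Tg = 236.6 K


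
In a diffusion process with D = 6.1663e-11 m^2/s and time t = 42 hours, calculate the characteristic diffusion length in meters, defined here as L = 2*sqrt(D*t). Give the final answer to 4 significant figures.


t = 42 hr = 151200 s
Diffusion length = 2*sqrt(D*t)
= 2*sqrt(6.1663e-11 * 151200)
= 6.107e-03 m


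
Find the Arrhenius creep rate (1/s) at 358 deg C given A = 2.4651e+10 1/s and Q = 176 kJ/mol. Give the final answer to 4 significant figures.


rate = A * exp(-Q / (R*T))
T = 358 + 273.15 = 631.15 K
rate = 2.4651e+10 * exp(-176e3 / (8.314 * 631.15))
rate = 6.689e-05 1/s


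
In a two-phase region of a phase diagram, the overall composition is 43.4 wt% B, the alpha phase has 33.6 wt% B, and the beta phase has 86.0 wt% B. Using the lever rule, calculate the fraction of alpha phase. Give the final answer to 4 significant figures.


f_alpha = (C_beta - C0) / (C_beta - C_alpha)
f_alpha = (86.0 - 43.4) / (86.0 - 33.6)
f_alpha = 0.813


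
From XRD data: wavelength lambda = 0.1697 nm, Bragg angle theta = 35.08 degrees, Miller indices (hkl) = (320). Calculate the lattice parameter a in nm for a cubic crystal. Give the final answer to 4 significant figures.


d = lambda / (2*sin(theta))
d = 0.1697 / (2*sin(35.08 deg))
d = 0.147637 nm
a = d * sqrt(h^2+k^2+l^2) = 0.147637 * sqrt(13)
a = 0.5323 nm


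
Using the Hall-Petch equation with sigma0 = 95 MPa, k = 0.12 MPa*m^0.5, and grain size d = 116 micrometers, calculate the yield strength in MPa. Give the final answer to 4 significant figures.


sigma_y = sigma0 + k / sqrt(d)
d = 116 um = 1.16e-04 m
sigma_y = 95 + 0.12 / sqrt(1.16e-04)
sigma_y = 106.1 MPa


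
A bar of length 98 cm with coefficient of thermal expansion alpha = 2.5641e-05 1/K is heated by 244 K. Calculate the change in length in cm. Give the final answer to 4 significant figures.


dL = L0 * alpha * dT
dL = 98 * 2.5641e-05 * 244
dL = 0.6131 cm


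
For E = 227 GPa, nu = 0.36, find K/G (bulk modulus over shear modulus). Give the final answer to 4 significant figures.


G = E / (2*(1+nu))
G = 227 / (2*(1+0.36)) = 83.4559 GPa
K = E / (3*(1-2*nu))
K = 227 / (3*(1-2*0.36)) = 270.238 GPa
K/G = 270.238 / 83.4559 = 3.238


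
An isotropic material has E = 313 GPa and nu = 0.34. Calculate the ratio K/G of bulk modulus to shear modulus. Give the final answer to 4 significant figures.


G = E / (2*(1+nu))
G = 313 / (2*(1+0.34)) = 116.791 GPa
K = E / (3*(1-2*nu))
K = 313 / (3*(1-2*0.34)) = 326.042 GPa
K/G = 326.042 / 116.791 = 2.792


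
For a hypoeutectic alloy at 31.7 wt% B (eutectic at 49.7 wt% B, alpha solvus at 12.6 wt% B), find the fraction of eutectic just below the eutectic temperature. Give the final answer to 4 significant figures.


f_primary = (C_e - C0) / (C_e - C_alpha_max)
f_primary = (49.7 - 31.7) / (49.7 - 12.6)
f_primary = 0.485175
f_eutectic = 1 - 0.485175 = 0.5148


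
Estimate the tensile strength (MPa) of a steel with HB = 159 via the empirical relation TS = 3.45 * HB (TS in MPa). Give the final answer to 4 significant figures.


TS (MPa) = 3.45 * HB
TS = 3.45 * 159
TS = 548.6 MPa


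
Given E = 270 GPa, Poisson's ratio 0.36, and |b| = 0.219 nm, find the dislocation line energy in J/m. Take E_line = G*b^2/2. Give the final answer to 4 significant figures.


Step 1: G = E / (2*(1+nu))
G = 270 / (2*(1+0.36)) = 99.2647 GPa = 9.92647e+10 Pa
Step 2: E_line = G*b^2/2
b = 0.219 nm = 2.19e-10 m
E_line = 0.5 * 9.92647e+10 * (2.19e-10)^2 = 2.38e-09 J/m


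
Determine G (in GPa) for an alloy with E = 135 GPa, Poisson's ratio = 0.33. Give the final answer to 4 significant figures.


G = E / (2*(1+nu))
G = 135 / (2*(1+0.33))
G = 50.75 GPa


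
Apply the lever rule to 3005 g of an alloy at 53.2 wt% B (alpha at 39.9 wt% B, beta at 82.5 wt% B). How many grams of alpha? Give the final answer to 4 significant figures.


f_alpha = (C_beta - C0) / (C_beta - C_alpha)
f_alpha = (82.5 - 53.2) / (82.5 - 39.9) = 0.687793
m_alpha = f_alpha * m_total = 0.687793 * 3005 = 2067 g


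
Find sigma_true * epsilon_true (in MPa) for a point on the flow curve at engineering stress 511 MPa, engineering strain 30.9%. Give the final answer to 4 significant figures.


sigma_true = sigma_eng * (1 + epsilon_eng)
sigma_true = 511 * (1 + 0.309) = 668.899 MPa
epsilon_true = ln(1 + epsilon_eng)
epsilon_true = ln(1 + 0.309) = 0.269263
sigma_true * epsilon_true = 668.899 * 0.269263 = 180.1 MPa


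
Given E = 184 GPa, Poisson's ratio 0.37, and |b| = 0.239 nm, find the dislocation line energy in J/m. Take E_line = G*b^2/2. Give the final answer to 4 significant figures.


Step 1: G = E / (2*(1+nu))
G = 184 / (2*(1+0.37)) = 67.1533 GPa = 6.71533e+10 Pa
Step 2: E_line = G*b^2/2
b = 0.239 nm = 2.39e-10 m
E_line = 0.5 * 6.71533e+10 * (2.39e-10)^2 = 1.918e-09 J/m


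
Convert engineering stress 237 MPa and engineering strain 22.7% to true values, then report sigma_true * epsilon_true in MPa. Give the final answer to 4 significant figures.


sigma_true = sigma_eng * (1 + epsilon_eng)
sigma_true = 237 * (1 + 0.227) = 290.799 MPa
epsilon_true = ln(1 + epsilon_eng)
epsilon_true = ln(1 + 0.227) = 0.204572
sigma_true * epsilon_true = 290.799 * 0.204572 = 59.49 MPa


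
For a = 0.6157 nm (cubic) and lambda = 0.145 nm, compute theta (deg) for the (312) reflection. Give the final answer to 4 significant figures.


d = a / sqrt(h^2+k^2+l^2)
d = 0.6157 / sqrt(14) = 0.164553 nm
lambda = 2*d*sin(theta)  =>  sin(theta) = lambda / (2*d)
sin(theta) = 0.145 / (2 * 0.164553) = 0.440588
theta = 26.14 deg


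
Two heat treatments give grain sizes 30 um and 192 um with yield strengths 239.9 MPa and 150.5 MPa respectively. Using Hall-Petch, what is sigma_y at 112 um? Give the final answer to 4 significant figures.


sigma_y = sigma0 + k / sqrt(d)
1/sqrt(d1) = 1/sqrt(3e-05) = 182.574;  1/sqrt(d2) = 72.1688
k = (sigma1 - sigma2) / (1/sqrt(d1) - 1/sqrt(d2)) = (239.9 - 150.5) / (182.574 - 72.1688) = 0.809743 MPa*m^0.5
sigma0 = sigma1 - k/sqrt(d1) = 239.9 - 0.809743*182.574 = 92.0618 MPa
sigma_y(d3) = 92.0618 + 0.809743 / sqrt(1.12e-04) = 168.6 MPa


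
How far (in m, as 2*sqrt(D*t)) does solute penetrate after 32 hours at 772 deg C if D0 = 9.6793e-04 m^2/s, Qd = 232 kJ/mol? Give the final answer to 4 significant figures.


Step 1: D = D0 * exp(-Qd/(R*T))
T = 1045.15 K
D = 9.6793e-04 * exp(-232e3 / (8.314 * 1045.15)) = 2.45753e-15 m^2/s
Step 2: L = 2*sqrt(D*t)
t = 32 h = 115200 s
L = 2*sqrt(2.45753e-15 * 115200) = 3.365e-05 m


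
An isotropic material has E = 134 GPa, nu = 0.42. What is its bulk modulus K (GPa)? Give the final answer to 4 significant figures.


K = E / (3*(1-2*nu))
K = 134 / (3*(1-2*0.42))
K = 279.2 GPa


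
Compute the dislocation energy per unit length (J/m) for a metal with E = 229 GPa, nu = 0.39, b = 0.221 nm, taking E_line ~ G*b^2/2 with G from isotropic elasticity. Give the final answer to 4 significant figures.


Step 1: G = E / (2*(1+nu))
G = 229 / (2*(1+0.39)) = 82.3741 GPa = 8.23741e+10 Pa
Step 2: E_line = G*b^2/2
b = 0.221 nm = 2.21e-10 m
E_line = 0.5 * 8.23741e+10 * (2.21e-10)^2 = 2.012e-09 J/m


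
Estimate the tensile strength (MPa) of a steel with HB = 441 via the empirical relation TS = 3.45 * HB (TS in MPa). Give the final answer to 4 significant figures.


TS (MPa) = 3.45 * HB
TS = 3.45 * 441
TS = 1521 MPa


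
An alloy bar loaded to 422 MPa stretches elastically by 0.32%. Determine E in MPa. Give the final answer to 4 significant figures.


E = sigma / epsilon
epsilon = 0.32% = 3.2e-03
E = 422 / 3.2e-03
E = 131900 MPa


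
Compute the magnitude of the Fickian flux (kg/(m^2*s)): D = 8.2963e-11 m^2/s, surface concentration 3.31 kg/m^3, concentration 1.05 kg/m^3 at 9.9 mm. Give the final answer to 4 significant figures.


J = -D * (dC/dx) = D * (C1 - C2) / dx
J = 8.2963e-11 * (3.31 - 1.05) / 9.9e-03
J = 1.894e-08 kg/(m^2*s)


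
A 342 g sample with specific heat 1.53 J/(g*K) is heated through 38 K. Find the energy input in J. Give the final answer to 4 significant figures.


Q = m * cp * dT
Q = 342 * 1.53 * 38
Q = 19880 J


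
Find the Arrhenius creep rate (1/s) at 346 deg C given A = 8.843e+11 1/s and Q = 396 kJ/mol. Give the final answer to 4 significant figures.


rate = A * exp(-Q / (R*T))
T = 346 + 273.15 = 619.15 K
rate = 8.843e+11 * exp(-396e3 / (8.314 * 619.15))
rate = 3.442e-22 1/s


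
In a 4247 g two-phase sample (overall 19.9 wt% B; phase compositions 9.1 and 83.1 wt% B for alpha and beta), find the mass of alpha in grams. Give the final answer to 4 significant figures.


f_alpha = (C_beta - C0) / (C_beta - C_alpha)
f_alpha = (83.1 - 19.9) / (83.1 - 9.1) = 0.854054
m_alpha = f_alpha * m_total = 0.854054 * 4247 = 3627 g


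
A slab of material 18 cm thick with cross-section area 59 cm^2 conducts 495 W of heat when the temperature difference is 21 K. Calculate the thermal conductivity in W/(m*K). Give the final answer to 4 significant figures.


k = Q*L / (A*dT)
L = 0.18 m, A = 5.9e-03 m^2
k = 495 * 0.18 / (5.9e-03 * 21)
k = 719.1 W/(m*K)


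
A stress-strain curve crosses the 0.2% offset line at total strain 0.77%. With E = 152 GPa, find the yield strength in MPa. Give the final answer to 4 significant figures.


Offset strain = 0.002
Elastic strain at yield = total_strain - offset = 7.7e-03 - 0.002 = 5.7e-03
sigma_y = E * elastic_strain = 152000 * 5.7e-03
sigma_y = 866.4 MPa


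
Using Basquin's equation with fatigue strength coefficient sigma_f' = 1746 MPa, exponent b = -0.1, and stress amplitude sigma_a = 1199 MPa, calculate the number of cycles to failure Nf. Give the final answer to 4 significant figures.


sigma_a = sigma_f' * (2*Nf)^b
2*Nf = (sigma_a / sigma_f')^(1/b)
2*Nf = (1199 / 1746)^(1/-0.1)
2*Nf = 42.8796
Nf = 21.44 cycles


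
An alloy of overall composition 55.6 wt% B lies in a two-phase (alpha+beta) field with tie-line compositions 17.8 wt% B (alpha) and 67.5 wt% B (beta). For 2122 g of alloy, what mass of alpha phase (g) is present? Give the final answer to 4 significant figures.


f_alpha = (C_beta - C0) / (C_beta - C_alpha)
f_alpha = (67.5 - 55.6) / (67.5 - 17.8) = 0.239437
m_alpha = f_alpha * m_total = 0.239437 * 2122 = 508.1 g


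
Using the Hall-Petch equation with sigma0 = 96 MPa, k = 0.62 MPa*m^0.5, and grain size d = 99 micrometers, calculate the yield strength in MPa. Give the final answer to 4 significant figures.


sigma_y = sigma0 + k / sqrt(d)
d = 99 um = 9.9e-05 m
sigma_y = 96 + 0.62 / sqrt(9.9e-05)
sigma_y = 158.3 MPa


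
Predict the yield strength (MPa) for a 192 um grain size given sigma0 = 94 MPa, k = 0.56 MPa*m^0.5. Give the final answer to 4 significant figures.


sigma_y = sigma0 + k / sqrt(d)
d = 192 um = 1.92e-04 m
sigma_y = 94 + 0.56 / sqrt(1.92e-04)
sigma_y = 134.4 MPa


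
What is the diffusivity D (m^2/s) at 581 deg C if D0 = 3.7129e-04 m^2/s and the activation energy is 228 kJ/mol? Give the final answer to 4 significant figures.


D = D0 * exp(-Qd / (R*T))
T = 854.15 K
D = 3.7129e-04 * exp(-228e3 / (8.314 * 854.15))
D = 4.228e-18 m^2/s


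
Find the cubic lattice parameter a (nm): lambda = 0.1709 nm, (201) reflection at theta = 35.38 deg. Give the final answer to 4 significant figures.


d = lambda / (2*sin(theta))
d = 0.1709 / (2*sin(35.38 deg))
d = 0.147583 nm
a = d * sqrt(h^2+k^2+l^2) = 0.147583 * sqrt(5)
a = 0.33 nm


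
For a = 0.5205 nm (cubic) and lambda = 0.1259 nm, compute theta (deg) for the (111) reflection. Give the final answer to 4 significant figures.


d = a / sqrt(h^2+k^2+l^2)
d = 0.5205 / sqrt(3) = 0.300511 nm
lambda = 2*d*sin(theta)  =>  sin(theta) = lambda / (2*d)
sin(theta) = 0.1259 / (2 * 0.300511) = 0.209477
theta = 12.09 deg


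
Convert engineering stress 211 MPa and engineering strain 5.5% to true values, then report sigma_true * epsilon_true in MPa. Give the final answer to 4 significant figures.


sigma_true = sigma_eng * (1 + epsilon_eng)
sigma_true = 211 * (1 + 0.055) = 222.605 MPa
epsilon_true = ln(1 + epsilon_eng)
epsilon_true = ln(1 + 0.055) = 0.0535408
sigma_true * epsilon_true = 222.605 * 0.0535408 = 11.92 MPa


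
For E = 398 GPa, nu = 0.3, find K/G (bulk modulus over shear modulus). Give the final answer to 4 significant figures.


G = E / (2*(1+nu))
G = 398 / (2*(1+0.3)) = 153.077 GPa
K = E / (3*(1-2*nu))
K = 398 / (3*(1-2*0.3)) = 331.667 GPa
K/G = 331.667 / 153.077 = 2.167


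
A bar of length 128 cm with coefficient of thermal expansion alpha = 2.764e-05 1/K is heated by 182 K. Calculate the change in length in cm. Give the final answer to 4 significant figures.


dL = L0 * alpha * dT
dL = 128 * 2.764e-05 * 182
dL = 0.6439 cm


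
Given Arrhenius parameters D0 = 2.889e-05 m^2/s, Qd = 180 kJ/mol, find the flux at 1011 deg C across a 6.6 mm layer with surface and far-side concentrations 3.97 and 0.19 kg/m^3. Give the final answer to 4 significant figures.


Step 1: D = D0 * exp(-Qd/(R*T))
T = 1011 + 273.15 = 1284.15 K
D = 2.889e-05 * exp(-180e3 / (8.314 * 1284.15)) = 1.37634e-12 m^2/s
Step 2: J = D * (C1 - C2) / dx
J = 1.37634e-12 * (3.97 - 0.19) / 6.6e-03
J = 7.883e-10 kg/(m^2*s)


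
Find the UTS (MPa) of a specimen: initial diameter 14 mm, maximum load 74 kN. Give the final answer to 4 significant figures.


A0 = pi*(d/2)^2 = pi*(14/2)^2 = 153.938 mm^2
UTS = F_max / A0 = 74*1000 / 153.938
UTS = 480.7 MPa


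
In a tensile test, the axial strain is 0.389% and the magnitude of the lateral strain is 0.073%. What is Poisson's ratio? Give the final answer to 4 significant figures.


nu = -epsilon_lat / epsilon_axial
Lateral strain is contraction (negative), so using magnitudes:
nu = 0.073 / 0.389
nu = 0.1877


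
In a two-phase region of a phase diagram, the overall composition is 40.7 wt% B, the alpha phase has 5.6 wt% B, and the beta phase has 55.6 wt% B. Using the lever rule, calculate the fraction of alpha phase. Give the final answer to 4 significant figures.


f_alpha = (C_beta - C0) / (C_beta - C_alpha)
f_alpha = (55.6 - 40.7) / (55.6 - 5.6)
f_alpha = 0.298


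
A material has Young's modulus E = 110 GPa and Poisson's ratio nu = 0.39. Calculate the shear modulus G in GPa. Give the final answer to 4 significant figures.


G = E / (2*(1+nu))
G = 110 / (2*(1+0.39))
G = 39.57 GPa


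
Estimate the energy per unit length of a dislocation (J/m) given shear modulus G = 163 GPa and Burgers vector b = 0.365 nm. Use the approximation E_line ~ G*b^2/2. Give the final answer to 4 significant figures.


E = G*b^2/2
b = 0.365 nm = 3.65e-10 m
G = 163 GPa = 1.63e+11 Pa
E = 0.5 * 1.63e+11 * (3.65e-10)^2
E = 1.086e-08 J/m


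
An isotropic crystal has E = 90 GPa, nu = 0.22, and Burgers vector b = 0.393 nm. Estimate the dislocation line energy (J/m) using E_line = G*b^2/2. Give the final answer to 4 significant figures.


Step 1: G = E / (2*(1+nu))
G = 90 / (2*(1+0.22)) = 36.8852 GPa = 3.68852e+10 Pa
Step 2: E_line = G*b^2/2
b = 0.393 nm = 3.93e-10 m
E_line = 0.5 * 3.68852e+10 * (3.93e-10)^2 = 2.848e-09 J/m


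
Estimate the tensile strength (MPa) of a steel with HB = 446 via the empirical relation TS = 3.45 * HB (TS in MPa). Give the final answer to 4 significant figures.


TS (MPa) = 3.45 * HB
TS = 3.45 * 446
TS = 1539 MPa


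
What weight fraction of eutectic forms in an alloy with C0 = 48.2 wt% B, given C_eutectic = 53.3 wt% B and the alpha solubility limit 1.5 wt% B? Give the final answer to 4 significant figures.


f_primary = (C_e - C0) / (C_e - C_alpha_max)
f_primary = (53.3 - 48.2) / (53.3 - 1.5)
f_primary = 0.0984556
f_eutectic = 1 - 0.0984556 = 0.9015


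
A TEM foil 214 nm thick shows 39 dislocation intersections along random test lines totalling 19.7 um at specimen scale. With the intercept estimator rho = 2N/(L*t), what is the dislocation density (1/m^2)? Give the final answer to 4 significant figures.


rho = 2N / (L * t)
L = 19.7 um = 1.97e-05 m, t = 214 nm = 2.14e-07 m
rho = 2 * 39 / (1.97e-05 * 2.14e-07)
rho = 1.85e+13 1/m^2


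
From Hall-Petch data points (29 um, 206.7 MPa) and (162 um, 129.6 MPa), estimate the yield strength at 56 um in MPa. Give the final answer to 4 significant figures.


sigma_y = sigma0 + k / sqrt(d)
1/sqrt(d1) = 1/sqrt(2.9e-05) = 185.695;  1/sqrt(d2) = 78.5674
k = (sigma1 - sigma2) / (1/sqrt(d1) - 1/sqrt(d2)) = (206.7 - 129.6) / (185.695 - 78.5674) = 0.7197 MPa*m^0.5
sigma0 = sigma1 - k/sqrt(d1) = 206.7 - 0.7197*185.695 = 73.055 MPa
sigma_y(d3) = 73.055 + 0.7197 / sqrt(5.6e-05) = 169.2 MPa


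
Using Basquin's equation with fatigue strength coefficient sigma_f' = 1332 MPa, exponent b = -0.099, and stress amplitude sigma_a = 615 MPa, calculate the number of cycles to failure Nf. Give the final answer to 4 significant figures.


sigma_a = sigma_f' * (2*Nf)^b
2*Nf = (sigma_a / sigma_f')^(1/b)
2*Nf = (615 / 1332)^(1/-0.099)
2*Nf = 2455.8
Nf = 1228 cycles


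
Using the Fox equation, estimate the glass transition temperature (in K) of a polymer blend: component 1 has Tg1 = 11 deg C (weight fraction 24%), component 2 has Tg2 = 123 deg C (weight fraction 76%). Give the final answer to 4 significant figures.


1/Tg = w1/Tg1 + w2/Tg2 (in Kelvin)
Tg1 = 284.15 K, Tg2 = 396.15 K
1/Tg = 0.24/284.15 + 0.76/396.15
Tg = 361.9 K


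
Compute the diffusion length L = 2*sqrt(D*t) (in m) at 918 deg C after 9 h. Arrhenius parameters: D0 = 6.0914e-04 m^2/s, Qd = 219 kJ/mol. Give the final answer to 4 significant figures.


Step 1: D = D0 * exp(-Qd/(R*T))
T = 1191.15 K
D = 6.0914e-04 * exp(-219e3 / (8.314 * 1191.15)) = 1.51608e-13 m^2/s
Step 2: L = 2*sqrt(D*t)
t = 9 h = 32400 s
L = 2*sqrt(1.51608e-13 * 32400) = 1.402e-04 m


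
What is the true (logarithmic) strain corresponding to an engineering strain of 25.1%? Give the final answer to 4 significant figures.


epsilon_true = ln(1 + epsilon_eng)
epsilon_true = ln(1 + 0.251)
epsilon_true = 0.2239


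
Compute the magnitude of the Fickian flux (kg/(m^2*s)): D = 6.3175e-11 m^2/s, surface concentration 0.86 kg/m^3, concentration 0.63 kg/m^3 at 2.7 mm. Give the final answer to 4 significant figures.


J = -D * (dC/dx) = D * (C1 - C2) / dx
J = 6.3175e-11 * (0.86 - 0.63) / 2.7e-03
J = 5.382e-09 kg/(m^2*s)


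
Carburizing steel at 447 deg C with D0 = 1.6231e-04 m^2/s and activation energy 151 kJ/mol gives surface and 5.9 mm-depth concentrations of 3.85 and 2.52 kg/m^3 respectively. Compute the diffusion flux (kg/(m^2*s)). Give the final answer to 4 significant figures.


Step 1: D = D0 * exp(-Qd/(R*T))
T = 447 + 273.15 = 720.15 K
D = 1.6231e-04 * exp(-151e3 / (8.314 * 720.15)) = 1.80912e-15 m^2/s
Step 2: J = D * (C1 - C2) / dx
J = 1.80912e-15 * (3.85 - 2.52) / 5.9e-03
J = 4.078e-13 kg/(m^2*s)


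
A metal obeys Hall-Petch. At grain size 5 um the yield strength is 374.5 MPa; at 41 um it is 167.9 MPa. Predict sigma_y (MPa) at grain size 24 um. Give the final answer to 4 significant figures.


sigma_y = sigma0 + k / sqrt(d)
1/sqrt(d1) = 1/sqrt(5e-06) = 447.214;  1/sqrt(d2) = 156.174
k = (sigma1 - sigma2) / (1/sqrt(d1) - 1/sqrt(d2)) = (374.5 - 167.9) / (447.214 - 156.174) = 0.709868 MPa*m^0.5
sigma0 = sigma1 - k/sqrt(d1) = 374.5 - 0.709868*447.214 = 57.0372 MPa
sigma_y(d3) = 57.0372 + 0.709868 / sqrt(2.4e-05) = 201.9 MPa


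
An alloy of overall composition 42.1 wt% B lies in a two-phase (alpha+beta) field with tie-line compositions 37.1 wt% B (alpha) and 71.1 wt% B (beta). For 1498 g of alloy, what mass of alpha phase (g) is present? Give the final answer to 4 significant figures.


f_alpha = (C_beta - C0) / (C_beta - C_alpha)
f_alpha = (71.1 - 42.1) / (71.1 - 37.1) = 0.852941
m_alpha = f_alpha * m_total = 0.852941 * 1498 = 1278 g


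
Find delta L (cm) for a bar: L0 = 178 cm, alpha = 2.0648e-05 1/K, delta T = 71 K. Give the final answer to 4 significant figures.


dL = L0 * alpha * dT
dL = 178 * 2.0648e-05 * 71
dL = 0.2609 cm


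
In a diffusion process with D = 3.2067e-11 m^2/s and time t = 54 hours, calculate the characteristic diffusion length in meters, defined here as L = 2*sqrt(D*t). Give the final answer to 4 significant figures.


t = 54 hr = 194400 s
Diffusion length = 2*sqrt(D*t)
= 2*sqrt(3.2067e-11 * 194400)
= 4.994e-03 m


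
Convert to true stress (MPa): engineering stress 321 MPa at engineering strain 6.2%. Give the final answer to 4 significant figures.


sigma_true = sigma_eng * (1 + epsilon_eng)
sigma_true = 321 * (1 + 0.062)
sigma_true = 340.9 MPa


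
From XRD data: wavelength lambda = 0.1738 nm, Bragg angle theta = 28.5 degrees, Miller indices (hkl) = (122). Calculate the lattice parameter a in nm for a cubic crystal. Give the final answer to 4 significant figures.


d = lambda / (2*sin(theta))
d = 0.1738 / (2*sin(28.5 deg))
d = 0.18212 nm
a = d * sqrt(h^2+k^2+l^2) = 0.18212 * sqrt(9)
a = 0.5464 nm


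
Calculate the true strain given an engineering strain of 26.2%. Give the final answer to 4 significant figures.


epsilon_true = ln(1 + epsilon_eng)
epsilon_true = ln(1 + 0.262)
epsilon_true = 0.2327


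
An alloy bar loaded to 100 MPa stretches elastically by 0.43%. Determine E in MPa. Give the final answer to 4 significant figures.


E = sigma / epsilon
epsilon = 0.43% = 4.3e-03
E = 100 / 4.3e-03
E = 23260 MPa


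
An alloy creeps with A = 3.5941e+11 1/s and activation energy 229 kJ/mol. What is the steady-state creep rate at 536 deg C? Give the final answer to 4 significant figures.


rate = A * exp(-Q / (R*T))
T = 536 + 273.15 = 809.15 K
rate = 3.5941e+11 * exp(-229e3 / (8.314 * 809.15))
rate = 5.915e-04 1/s


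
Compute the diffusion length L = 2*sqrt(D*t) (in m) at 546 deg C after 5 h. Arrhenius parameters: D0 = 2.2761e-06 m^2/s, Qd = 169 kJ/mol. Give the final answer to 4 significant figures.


Step 1: D = D0 * exp(-Qd/(R*T))
T = 819.15 K
D = 2.2761e-06 * exp(-169e3 / (8.314 * 819.15)) = 3.80364e-17 m^2/s
Step 2: L = 2*sqrt(D*t)
t = 5 h = 18000 s
L = 2*sqrt(3.80364e-17 * 18000) = 1.655e-06 m


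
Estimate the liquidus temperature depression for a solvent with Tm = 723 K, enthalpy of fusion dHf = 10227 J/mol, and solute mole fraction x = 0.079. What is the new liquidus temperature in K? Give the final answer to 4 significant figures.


dT = R*Tm^2*x / dHf
dT = 8.314 * 723^2 * 0.079 / 10227
dT = 33.5711 K
T_new = 723 - 33.5711 = 689.4 K


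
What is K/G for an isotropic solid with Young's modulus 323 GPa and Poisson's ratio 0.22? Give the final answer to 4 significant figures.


G = E / (2*(1+nu))
G = 323 / (2*(1+0.22)) = 132.377 GPa
K = E / (3*(1-2*nu))
K = 323 / (3*(1-2*0.22)) = 192.262 GPa
K/G = 192.262 / 132.377 = 1.452


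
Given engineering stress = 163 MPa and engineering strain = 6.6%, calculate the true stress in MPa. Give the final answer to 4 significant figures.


sigma_true = sigma_eng * (1 + epsilon_eng)
sigma_true = 163 * (1 + 0.066)
sigma_true = 173.8 MPa


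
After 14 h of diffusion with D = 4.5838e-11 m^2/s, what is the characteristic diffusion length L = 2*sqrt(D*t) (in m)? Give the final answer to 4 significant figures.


t = 14 hr = 50400 s
Diffusion length = 2*sqrt(D*t)
= 2*sqrt(4.5838e-11 * 50400)
= 3.04e-03 m


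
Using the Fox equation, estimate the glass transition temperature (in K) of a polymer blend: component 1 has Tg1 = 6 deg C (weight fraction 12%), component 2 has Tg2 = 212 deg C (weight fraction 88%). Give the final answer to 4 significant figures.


1/Tg = w1/Tg1 + w2/Tg2 (in Kelvin)
Tg1 = 279.15 K, Tg2 = 485.15 K
1/Tg = 0.12/279.15 + 0.88/485.15
Tg = 445.7 K


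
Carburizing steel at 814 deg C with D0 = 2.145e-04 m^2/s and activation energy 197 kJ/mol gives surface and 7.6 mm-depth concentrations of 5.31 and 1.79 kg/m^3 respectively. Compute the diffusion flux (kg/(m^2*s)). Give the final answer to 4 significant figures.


Step 1: D = D0 * exp(-Qd/(R*T))
T = 814 + 273.15 = 1087.15 K
D = 2.145e-04 * exp(-197e3 / (8.314 * 1087.15)) = 7.34115e-14 m^2/s
Step 2: J = D * (C1 - C2) / dx
J = 7.34115e-14 * (5.31 - 1.79) / 7.6e-03
J = 3.4e-11 kg/(m^2*s)


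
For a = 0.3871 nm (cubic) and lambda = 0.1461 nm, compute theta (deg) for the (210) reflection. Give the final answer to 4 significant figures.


d = a / sqrt(h^2+k^2+l^2)
d = 0.3871 / sqrt(5) = 0.173116 nm
lambda = 2*d*sin(theta)  =>  sin(theta) = lambda / (2*d)
sin(theta) = 0.1461 / (2 * 0.173116) = 0.42197
theta = 24.96 deg


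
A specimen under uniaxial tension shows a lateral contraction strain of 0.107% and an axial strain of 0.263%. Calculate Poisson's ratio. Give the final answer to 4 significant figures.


nu = -epsilon_lat / epsilon_axial
Lateral strain is contraction (negative), so using magnitudes:
nu = 0.107 / 0.263
nu = 0.4068


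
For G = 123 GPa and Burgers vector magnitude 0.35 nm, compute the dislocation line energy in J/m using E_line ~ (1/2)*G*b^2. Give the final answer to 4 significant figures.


E = G*b^2/2
b = 0.35 nm = 3.5e-10 m
G = 123 GPa = 1.23e+11 Pa
E = 0.5 * 1.23e+11 * (3.5e-10)^2
E = 7.534e-09 J/m


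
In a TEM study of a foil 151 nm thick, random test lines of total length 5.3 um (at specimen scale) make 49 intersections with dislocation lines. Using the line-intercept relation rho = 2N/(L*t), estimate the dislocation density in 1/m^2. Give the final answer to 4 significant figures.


rho = 2N / (L * t)
L = 5.3 um = 5.3e-06 m, t = 151 nm = 1.51e-07 m
rho = 2 * 49 / (5.3e-06 * 1.51e-07)
rho = 1.225e+14 1/m^2


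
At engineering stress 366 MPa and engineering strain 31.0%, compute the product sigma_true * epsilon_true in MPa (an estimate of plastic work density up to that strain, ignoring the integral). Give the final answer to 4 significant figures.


sigma_true = sigma_eng * (1 + epsilon_eng)
sigma_true = 366 * (1 + 0.31) = 479.46 MPa
epsilon_true = ln(1 + epsilon_eng)
epsilon_true = ln(1 + 0.31) = 0.270027
sigma_true * epsilon_true = 479.46 * 0.270027 = 129.5 MPa


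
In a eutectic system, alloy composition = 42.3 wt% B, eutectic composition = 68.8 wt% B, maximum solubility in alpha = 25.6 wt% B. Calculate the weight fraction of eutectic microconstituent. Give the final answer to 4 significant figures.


f_primary = (C_e - C0) / (C_e - C_alpha_max)
f_primary = (68.8 - 42.3) / (68.8 - 25.6)
f_primary = 0.613426
f_eutectic = 1 - 0.613426 = 0.3866
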